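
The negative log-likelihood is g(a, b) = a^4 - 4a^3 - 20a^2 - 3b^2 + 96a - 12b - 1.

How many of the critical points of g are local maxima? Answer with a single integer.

g separates as a function of a plus a function of b, so ∇g=0 decouples.
∂g/∂a = 4(a - 4)(a - 2)(a + 3) = 0 at a ∈ {-3, 2, 4}; ∂g/∂b = -6(b + 2) = 0 at b ∈ {-2}.
The Hessian is diagonal: diag(g_aa, g_bb). Second derivatives: g_aa(-3)=140, g_aa(2)=-40, g_aa(4)=56; g_bb(-2)=-6.
Local maxima occur where both diagonal entries negative: (2, -2). Count: 1.

1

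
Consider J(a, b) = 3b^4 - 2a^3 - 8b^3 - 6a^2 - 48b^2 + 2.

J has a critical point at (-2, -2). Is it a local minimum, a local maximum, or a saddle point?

The mixed partial ∂²J/∂a∂b is 0, so the Hessian at any point is diag(J_aa, J_bb) = diag(-12(a + 1), 12(3b^2 - 4b - 8)).
At (-2, -2): H = diag(12, 144).
Both eigenvalues are positive, so H is positive definite: a local minimum.

local minimum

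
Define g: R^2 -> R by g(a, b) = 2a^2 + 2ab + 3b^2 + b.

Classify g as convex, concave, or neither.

convex

g is quadratic, so its Hessian is the constant matrix H = [[4, 2], [2, 6]].
det(H) = 20, tr(H) = 10.
det(H) > 0 and tr(H) > 0, so H is positive definite everywhere: convex.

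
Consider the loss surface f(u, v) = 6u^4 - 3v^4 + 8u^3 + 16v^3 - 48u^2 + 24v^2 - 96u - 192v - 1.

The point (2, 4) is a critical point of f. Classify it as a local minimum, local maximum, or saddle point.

saddle point

The mixed partial ∂²f/∂u∂v is 0, so the Hessian at any point is diag(f_uu, f_vv) = diag(24(3u^2 + 2u - 4), 12(-3v^2 + 8v + 4)).
At (2, 4): H = diag(288, -144).
The eigenvalues have opposite signs, so H is indefinite: a saddle point.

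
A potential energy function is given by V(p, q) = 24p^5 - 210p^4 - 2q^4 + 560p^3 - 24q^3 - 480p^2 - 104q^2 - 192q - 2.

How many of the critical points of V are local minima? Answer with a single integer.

2

V separates as a function of p plus a function of q, so ∇V=0 decouples.
∂V/∂p = 120p(p - 4)(p - 2)(p - 1) = 0 at p ∈ {0, 1, 2, 4}; ∂V/∂q = -8(q + 2)(q + 3)(q + 4) = 0 at q ∈ {-4, -3, -2}.
The Hessian is diagonal: diag(V_pp, V_qq). Second derivatives: V_pp(0)=-960, V_pp(1)=360, V_pp(2)=-480, V_pp(4)=2880; V_qq(-4)=-16, V_qq(-3)=8, V_qq(-2)=-16.
Local minima occur where both diagonal entries positive: (1, -3), (4, -3). Count: 2.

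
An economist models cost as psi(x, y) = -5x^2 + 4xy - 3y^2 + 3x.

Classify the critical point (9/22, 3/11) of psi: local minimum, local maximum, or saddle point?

The Hessian of psi is constant: H = [[-10, 4], [4, -6]].
det(H) = (-10)·(-6) − 4² = 44.
det(H) > 0 and tr(H) = -16 < 0, so H is negative definite and the point is a local maximum.

local maximum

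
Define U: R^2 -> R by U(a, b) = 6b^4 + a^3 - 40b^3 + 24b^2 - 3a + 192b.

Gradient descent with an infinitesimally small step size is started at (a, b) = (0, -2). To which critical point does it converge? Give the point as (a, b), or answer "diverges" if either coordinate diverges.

(1, -1)

U is separable, so gradient descent decouples: a follows -∂U/∂a, b follows -∂U/∂b.
∂U/∂a = 3(a - 1)(a + 1); at a=0 this is -3, so a increases.
∂U/∂b = 24(b - 4)(b - 2)(b + 1); at b=-2 this is -576, so b increases.
a converges to its nearest critical value 1 (a local min of the a-part); b converges to -1. The iterate converges to (1, -1).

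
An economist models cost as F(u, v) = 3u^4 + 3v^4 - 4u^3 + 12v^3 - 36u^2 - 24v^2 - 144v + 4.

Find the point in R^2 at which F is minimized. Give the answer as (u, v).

F(u,v) separates as P(u) + Q(v) + 4, so its minimum is min P + min Q + 4.
P'(u) = 12u(u - 3)(u + 2) vanishes at u ∈ {-2, 0, 3}; Q'(v) = 12(v - 2)(v + 2)(v + 3) vanishes at v ∈ {-3, -2, 2}.
Local minima of P (where P''>0): P(-2)=-64, P(3)=-189. Local minima of Q: Q(-3)=135, Q(2)=-240.
So the global minimum of F is P(3) + Q(2) + 4 = -189 − 240 + 4 = -425, attained at (3, 2).

(3, 2)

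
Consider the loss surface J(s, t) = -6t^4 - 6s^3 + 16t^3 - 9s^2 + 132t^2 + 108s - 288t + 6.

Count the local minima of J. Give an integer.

J separates as a function of s plus a function of t, so ∇J=0 decouples.
∂J/∂s = -18(s - 2)(s + 3) = 0 at s ∈ {-3, 2}; ∂J/∂t = -24(t - 4)(t - 1)(t + 3) = 0 at t ∈ {-3, 1, 4}.
The Hessian is diagonal: diag(J_ss, J_tt). Second derivatives: J_ss(-3)=90, J_ss(2)=-90; J_tt(-3)=-672, J_tt(1)=288, J_tt(4)=-504.
Local minima occur where both diagonal entries positive: (-3, 1). Count: 1.

1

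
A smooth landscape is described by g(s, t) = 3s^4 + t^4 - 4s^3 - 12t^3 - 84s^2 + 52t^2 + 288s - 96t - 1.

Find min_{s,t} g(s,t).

g(s,t) separates as P(s) + Q(t) − 1, so its minimum is min P + min Q − 1.
P'(s) = 12(s - 3)(s - 2)(s + 4) vanishes at s ∈ {-4, 2, 3}; Q'(t) = 4(t - 4)(t - 3)(t - 2) vanishes at t ∈ {2, 3, 4}.
Local minima of P (where P''>0): P(-4)=-1472, P(3)=243. Local minima of Q: Q(2)=-64, Q(4)=-64.
So the global minimum of g is P(-4) + Q(2) − 1 = -1472 − 64 − 1 = -1537, attained at (-4, 2).

-1537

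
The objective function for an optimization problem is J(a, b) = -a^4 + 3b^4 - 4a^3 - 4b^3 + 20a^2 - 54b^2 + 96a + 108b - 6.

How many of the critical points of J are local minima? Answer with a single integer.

2

J separates as a function of a plus a function of b, so ∇J=0 decouples.
∂J/∂a = -4(a - 3)(a + 2)(a + 4) = 0 at a ∈ {-4, -2, 3}; ∂J/∂b = 12(b - 3)(b - 1)(b + 3) = 0 at b ∈ {-3, 1, 3}.
The Hessian is diagonal: diag(J_aa, J_bb). Second derivatives: J_aa(-4)=-56, J_aa(-2)=40, J_aa(3)=-140; J_bb(-3)=288, J_bb(1)=-96, J_bb(3)=144.
Local minima occur where both diagonal entries positive: (-2, -3), (-2, 3). Count: 2.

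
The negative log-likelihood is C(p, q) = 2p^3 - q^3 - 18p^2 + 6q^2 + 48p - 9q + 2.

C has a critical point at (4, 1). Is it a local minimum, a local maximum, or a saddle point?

The mixed partial ∂²C/∂p∂q is 0, so the Hessian at any point is diag(C_pp, C_qq) = diag(12(p - 3), 6(-q + 2)).
At (4, 1): H = diag(12, 6).
Both eigenvalues are positive, so H is positive definite: a local minimum.

local minimum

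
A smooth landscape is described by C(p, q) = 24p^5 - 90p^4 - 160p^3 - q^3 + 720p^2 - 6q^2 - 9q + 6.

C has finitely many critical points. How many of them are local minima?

2

C separates as a function of p plus a function of q, so ∇C=0 decouples.
∂C/∂p = 120p(p - 3)(p - 2)(p + 2) = 0 at p ∈ {-2, 0, 2, 3}; ∂C/∂q = -3(q + 1)(q + 3) = 0 at q ∈ {-3, -1}.
The Hessian is diagonal: diag(C_pp, C_qq). Second derivatives: C_pp(-2)=-4800, C_pp(0)=1440, C_pp(2)=-960, C_pp(3)=1800; C_qq(-3)=6, C_qq(-1)=-6.
Local minima occur where both diagonal entries positive: (0, -3), (3, -3). Count: 2.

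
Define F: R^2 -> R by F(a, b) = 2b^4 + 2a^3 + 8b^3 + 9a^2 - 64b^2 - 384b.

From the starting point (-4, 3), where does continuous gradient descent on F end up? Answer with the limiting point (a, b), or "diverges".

F is separable, so gradient descent decouples: a follows -∂F/∂a, b follows -∂F/∂b.
∂F/∂a = 6a(a + 3); at a=-4 this is 24, so a decreases.
∂F/∂b = 8(b - 4)(b + 3)(b + 4); at b=3 this is -336, so b increases.
The a-coordinate has no critical point in that direction and runs off to infinity.

diverges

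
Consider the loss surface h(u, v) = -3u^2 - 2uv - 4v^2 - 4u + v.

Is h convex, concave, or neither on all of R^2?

concave

h is quadratic, so its Hessian is the constant matrix H = [[-6, -2], [-2, -8]].
det(H) = 44, tr(H) = -14.
det(H) > 0 and tr(H) < 0, so H is negative definite everywhere: concave.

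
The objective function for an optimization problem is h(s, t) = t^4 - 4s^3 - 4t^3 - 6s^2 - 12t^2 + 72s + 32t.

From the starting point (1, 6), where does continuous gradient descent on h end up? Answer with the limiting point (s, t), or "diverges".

(-3, 4)

h is separable, so gradient descent decouples: s follows -∂h/∂s, t follows -∂h/∂t.
∂h/∂s = -12(s - 2)(s + 3); at s=1 this is 48, so s decreases.
∂h/∂t = 4(t - 4)(t - 1)(t + 2); at t=6 this is 320, so t decreases.
s converges to its nearest critical value -3 (a local min of the s-part); t converges to 4. The iterate converges to (-3, 4).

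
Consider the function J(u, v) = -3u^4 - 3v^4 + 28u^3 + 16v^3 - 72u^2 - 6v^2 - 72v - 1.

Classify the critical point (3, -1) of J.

The mixed partial ∂²J/∂u∂v is 0, so the Hessian at any point is diag(J_uu, J_vv) = diag(12(-3u^2 + 14u - 12), 12(-3v^2 + 8v - 1)).
At (3, -1): H = diag(36, -144).
The eigenvalues have opposite signs, so H is indefinite: a saddle point.

saddle point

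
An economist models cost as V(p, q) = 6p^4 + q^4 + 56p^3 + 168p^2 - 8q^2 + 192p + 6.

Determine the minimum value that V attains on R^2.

V(p,q) separates as A(p) + B(q) + 6, so its minimum is min A + min B + 6.
A'(p) = 24(p + 1)(p + 2)(p + 4) vanishes at p ∈ {-4, -2, -1}; B'(q) = 4q(q - 2)(q + 2) vanishes at q ∈ {-2, 0, 2}.
Local minima of A (where A''>0): A(-4)=-128, A(-1)=-74. Local minima of B: B(-2)=-16, B(2)=-16.
So the global minimum of V is A(-4) + B(-2) + 6 = -128 − 16 + 6 = -138, attained at (-4, -2).

-138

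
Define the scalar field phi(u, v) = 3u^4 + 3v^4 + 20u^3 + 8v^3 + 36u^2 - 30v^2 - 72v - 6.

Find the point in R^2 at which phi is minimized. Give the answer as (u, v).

(0, 2)

phi(u,v) separates as P(u) + Q(v) − 6, so its minimum is min P + min Q − 6.
P'(u) = 12u(u + 2)(u + 3) vanishes at u ∈ {-3, -2, 0}; Q'(v) = 12(v - 2)(v + 1)(v + 3) vanishes at v ∈ {-3, -1, 2}.
Local minima of P (where P''>0): P(-3)=27, P(0)=0. Local minima of Q: Q(-3)=-27, Q(2)=-152.
So the global minimum of phi is P(0) + Q(2) − 6 = 0 − 152 − 6 = -158, attained at (0, 2).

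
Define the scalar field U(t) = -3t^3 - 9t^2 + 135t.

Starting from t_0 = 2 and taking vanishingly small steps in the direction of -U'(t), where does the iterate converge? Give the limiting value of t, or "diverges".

-5

U'(t) = -9(t - 3)(t + 5), so U'(2) = 63.
Gradient descent moves in the -U' direction, i.e. t is decreasing.
The nearest critical point in that direction is t = -5, where U'' = 72 > 0 (a local minimum). The iterate converges there.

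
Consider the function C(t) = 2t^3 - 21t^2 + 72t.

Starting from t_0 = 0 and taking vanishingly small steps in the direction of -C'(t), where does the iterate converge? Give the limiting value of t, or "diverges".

diverges

C'(t) = 6(t - 4)(t - 3), so C'(0) = 72.
Gradient descent moves in the -C' direction, i.e. t is decreasing.
There is no critical point below t=0, and C' keeps the same sign, so the iterate runs off to −∞.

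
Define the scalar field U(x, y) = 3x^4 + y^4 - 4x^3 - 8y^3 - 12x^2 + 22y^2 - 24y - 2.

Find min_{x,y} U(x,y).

U(x,y) separates as P(x) + Q(y) − 2, so its minimum is min P + min Q − 2.
P'(x) = 12x(x - 2)(x + 1) vanishes at x ∈ {-1, 0, 2}; Q'(y) = 4(y - 3)(y - 2)(y - 1) vanishes at y ∈ {1, 2, 3}.
Local minima of P (where P''>0): P(-1)=-5, P(2)=-32. Local minima of Q: Q(1)=-9, Q(3)=-9.
So the global minimum of U is P(2) + Q(1) − 2 = -32 − 9 − 2 = -43, attained at (2, 1).

-43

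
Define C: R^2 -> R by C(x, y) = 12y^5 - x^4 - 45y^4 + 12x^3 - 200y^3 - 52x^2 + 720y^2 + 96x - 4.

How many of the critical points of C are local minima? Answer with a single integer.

C separates as a function of x plus a function of y, so ∇C=0 decouples.
∂C/∂x = -4(x - 4)(x - 3)(x - 2) = 0 at x ∈ {2, 3, 4}; ∂C/∂y = 60y(y - 4)(y - 2)(y + 3) = 0 at y ∈ {-3, 0, 2, 4}.
The Hessian is diagonal: diag(C_xx, C_yy). Second derivatives: C_xx(2)=-8, C_xx(3)=4, C_xx(4)=-8; C_yy(-3)=-6300, C_yy(0)=1440, C_yy(2)=-1200, C_yy(4)=3360.
Local minima occur where both diagonal entries positive: (3, 0), (3, 4). Count: 2.

2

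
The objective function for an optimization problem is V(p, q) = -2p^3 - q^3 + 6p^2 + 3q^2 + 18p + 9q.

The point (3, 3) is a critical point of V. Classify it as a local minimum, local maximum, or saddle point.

The mixed partial ∂²V/∂p∂q is 0, so the Hessian at any point is diag(V_pp, V_qq) = diag(12(-p + 1), 6(-q + 1)).
At (3, 3): H = diag(-24, -12).
Both eigenvalues are negative, so H is negative definite: a local maximum.

local maximum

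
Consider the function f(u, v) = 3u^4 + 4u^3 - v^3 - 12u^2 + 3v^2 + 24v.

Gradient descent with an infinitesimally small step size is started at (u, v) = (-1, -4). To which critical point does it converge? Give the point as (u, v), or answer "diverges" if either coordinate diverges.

(-2, -2)

f is separable, so gradient descent decouples: u follows -∂f/∂u, v follows -∂f/∂v.
∂f/∂u = 12u(u - 1)(u + 2); at u=-1 this is 24, so u decreases.
∂f/∂v = -3(v - 4)(v + 2); at v=-4 this is -48, so v increases.
u converges to its nearest critical value -2 (a local min of the u-part); v converges to -2. The iterate converges to (-2, -2).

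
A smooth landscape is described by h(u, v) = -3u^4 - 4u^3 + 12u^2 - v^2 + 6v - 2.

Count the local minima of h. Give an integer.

0

h separates as a function of u plus a function of v, so ∇h=0 decouples.
∂h/∂u = -12u(u - 1)(u + 2) = 0 at u ∈ {-2, 0, 1}; ∂h/∂v = -2(v - 3) = 0 at v ∈ {3}.
The Hessian is diagonal: diag(h_uu, h_vv). Second derivatives: h_uu(-2)=-72, h_uu(0)=24, h_uu(1)=-36; h_vv(3)=-2.
Local minima occur where both diagonal entries positive: none. Count: 0.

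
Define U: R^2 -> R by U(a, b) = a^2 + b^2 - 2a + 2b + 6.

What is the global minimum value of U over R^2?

U(a,b) separates as P(a) + Q(b) + 6, so its minimum is min P + min Q + 6.
P'(a) = 2a - 2 vanishes at a ∈ {1}; Q'(b) = 2b + 2 vanishes at b ∈ {-1}.
Local minima of P (where P''>0): P(1)=-1. Local minima of Q: Q(-1)=-1.
So the global minimum of U is P(1) + Q(-1) + 6 = -1 − 1 + 6 = 4, attained at (1, -1).

4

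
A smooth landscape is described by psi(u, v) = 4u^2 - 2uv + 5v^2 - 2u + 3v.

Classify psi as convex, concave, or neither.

psi is quadratic, so its Hessian is the constant matrix H = [[8, -2], [-2, 10]].
det(H) = 76, tr(H) = 18.
det(H) > 0 and tr(H) > 0, so H is positive definite everywhere: convex.

convex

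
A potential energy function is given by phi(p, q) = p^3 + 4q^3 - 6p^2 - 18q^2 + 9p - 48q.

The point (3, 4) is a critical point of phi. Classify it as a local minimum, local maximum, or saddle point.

The mixed partial ∂²phi/∂p∂q is 0, so the Hessian at any point is diag(phi_pp, phi_qq) = diag(6(p - 2), 12(2q - 3)).
At (3, 4): H = diag(6, 60).
Both eigenvalues are positive, so H is positive definite: a local minimum.

local minimum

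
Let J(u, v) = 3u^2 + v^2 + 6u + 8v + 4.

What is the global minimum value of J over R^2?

J(u,v) separates as P(u) + Q(v) + 4, so its minimum is min P + min Q + 4.
P'(u) = 6u + 6 vanishes at u ∈ {-1}; Q'(v) = 2v + 8 vanishes at v ∈ {-4}.
Local minima of P (where P''>0): P(-1)=-3. Local minima of Q: Q(-4)=-16.
So the global minimum of J is P(-1) + Q(-4) + 4 = -3 − 16 + 4 = -15, attained at (-1, -4).

-15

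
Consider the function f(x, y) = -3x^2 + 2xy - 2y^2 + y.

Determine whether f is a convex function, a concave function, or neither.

f is quadratic, so its Hessian is the constant matrix H = [[-6, 2], [2, -4]].
det(H) = 20, tr(H) = -10.
det(H) > 0 and tr(H) < 0, so H is negative definite everywhere: concave.

concave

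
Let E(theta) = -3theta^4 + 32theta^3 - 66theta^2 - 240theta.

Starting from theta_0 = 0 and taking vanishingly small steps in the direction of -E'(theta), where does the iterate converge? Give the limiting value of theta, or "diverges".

4

E'(theta) = -12(theta - 5)(theta - 4)(theta + 1), so E'(0) = -240.
Gradient descent moves in the -E' direction, i.e. theta is increasing.
The nearest critical point in that direction is theta = 4, where E'' = 60 > 0 (a local minimum). The iterate converges there.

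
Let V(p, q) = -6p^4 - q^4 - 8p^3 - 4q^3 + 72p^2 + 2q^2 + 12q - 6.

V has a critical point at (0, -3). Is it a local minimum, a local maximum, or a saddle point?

saddle point

The mixed partial ∂²V/∂p∂q is 0, so the Hessian at any point is diag(V_pp, V_qq) = diag(24(-3p^2 - 2p + 6), 4(-3q^2 - 6q + 1)).
At (0, -3): H = diag(144, -32).
The eigenvalues have opposite signs, so H is indefinite: a saddle point.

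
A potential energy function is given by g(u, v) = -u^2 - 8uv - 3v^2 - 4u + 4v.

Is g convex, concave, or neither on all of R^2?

neither

g is quadratic, so its Hessian is the constant matrix H = [[-2, -8], [-8, -6]].
det(H) = -52, tr(H) = -8.
det(H) < 0, so H is indefinite: neither convex nor concave.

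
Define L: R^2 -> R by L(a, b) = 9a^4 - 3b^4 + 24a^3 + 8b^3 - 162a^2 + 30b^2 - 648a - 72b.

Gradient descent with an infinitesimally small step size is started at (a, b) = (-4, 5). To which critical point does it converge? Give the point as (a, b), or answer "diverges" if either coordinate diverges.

diverges

L is separable, so gradient descent decouples: a follows -∂L/∂a, b follows -∂L/∂b.
∂L/∂a = 36(a - 3)(a + 2)(a + 3); at a=-4 this is -504, so a increases.
∂L/∂b = -12(b - 3)(b - 1)(b + 2); at b=5 this is -672, so b increases.
The b-coordinate has no critical point in that direction and runs off to infinity.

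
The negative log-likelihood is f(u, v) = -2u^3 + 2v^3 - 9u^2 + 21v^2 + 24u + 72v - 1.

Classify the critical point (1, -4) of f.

local maximum

The mixed partial ∂²f/∂u∂v is 0, so the Hessian at any point is diag(f_uu, f_vv) = diag(-6(2u + 3), 6(2v + 7)).
At (1, -4): H = diag(-30, -6).
Both eigenvalues are negative, so H is negative definite: a local maximum.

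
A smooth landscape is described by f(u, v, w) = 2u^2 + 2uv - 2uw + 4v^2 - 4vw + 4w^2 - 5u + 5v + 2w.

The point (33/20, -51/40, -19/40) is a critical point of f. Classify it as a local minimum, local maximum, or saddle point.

The Hessian is constant: H = [[4, 2, -2], [2, 8, -4], [-2, -4, 8]].
Leading principal minors: Δ₁ = 4, Δ₂ = 28, Δ₃ = 160.
All leading minors are positive, so H is positive definite: a local minimum.

local minimum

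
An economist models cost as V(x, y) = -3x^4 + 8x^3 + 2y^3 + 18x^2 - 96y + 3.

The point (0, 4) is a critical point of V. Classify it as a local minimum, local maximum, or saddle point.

The mixed partial ∂²V/∂x∂y is 0, so the Hessian at any point is diag(V_xx, V_yy) = diag(12(-3x^2 + 4x + 3), 12y).
At (0, 4): H = diag(36, 48).
Both eigenvalues are positive, so H is positive definite: a local minimum.

local minimum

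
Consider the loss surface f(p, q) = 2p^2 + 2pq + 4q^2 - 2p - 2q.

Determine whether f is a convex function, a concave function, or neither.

convex

f is quadratic, so its Hessian is the constant matrix H = [[4, 2], [2, 8]].
det(H) = 28, tr(H) = 12.
det(H) > 0 and tr(H) > 0, so H is positive definite everywhere: convex.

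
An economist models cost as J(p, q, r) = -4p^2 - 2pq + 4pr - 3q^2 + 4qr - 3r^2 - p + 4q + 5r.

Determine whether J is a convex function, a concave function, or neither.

J is quadratic, so its Hessian is the constant matrix H = [[-8, -2, 4], [-2, -6, 4], [4, 4, -6]].
Leading principal minors: -8, 44, -104.
Signs alternate −, +, − ⇒ H ≺ 0 ⇒ concave.

concave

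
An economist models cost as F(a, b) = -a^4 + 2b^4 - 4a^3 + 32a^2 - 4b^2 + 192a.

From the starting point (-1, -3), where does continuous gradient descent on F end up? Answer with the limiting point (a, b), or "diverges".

F is separable, so gradient descent decouples: a follows -∂F/∂a, b follows -∂F/∂b.
∂F/∂a = -4(a - 4)(a + 3)(a + 4); at a=-1 this is 120, so a decreases.
∂F/∂b = 8b(b - 1)(b + 1); at b=-3 this is -192, so b increases.
a converges to its nearest critical value -3 (a local min of the a-part); b converges to -1. The iterate converges to (-3, -1).

(-3, -1)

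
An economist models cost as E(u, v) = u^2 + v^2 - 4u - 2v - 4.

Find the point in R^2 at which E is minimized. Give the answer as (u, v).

E(u,v) separates as P(u) + Q(v) − 4, so its minimum is min P + min Q − 4.
P'(u) = 2u - 4 vanishes at u ∈ {2}; Q'(v) = 2v - 2 vanishes at v ∈ {1}.
Local minima of P (where P''>0): P(2)=-4. Local minima of Q: Q(1)=-1.
So the global minimum of E is P(2) + Q(1) − 4 = -4 − 1 − 4 = -9, attained at (2, 1).

(2, 1)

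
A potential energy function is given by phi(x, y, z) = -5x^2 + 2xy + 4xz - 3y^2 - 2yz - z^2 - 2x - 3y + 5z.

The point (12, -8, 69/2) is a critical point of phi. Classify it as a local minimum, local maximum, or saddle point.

The Hessian is constant: H = [[-10, 2, 4], [2, -6, -2], [4, -2, -2]].
Leading principal minors: Δ₁ = -10, Δ₂ = 56, Δ₃ = -8.
The minors alternate sign starting negative (−, +, −), so H is negative definite: a local maximum.

local maximum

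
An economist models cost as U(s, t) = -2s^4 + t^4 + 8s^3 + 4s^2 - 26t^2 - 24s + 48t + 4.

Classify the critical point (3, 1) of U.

The mixed partial ∂²U/∂s∂t is 0, so the Hessian at any point is diag(U_ss, U_tt) = diag(8(-3s^2 + 6s + 1), 4(3t^2 - 13)).
At (3, 1): H = diag(-64, -40).
Both eigenvalues are negative, so H is negative definite: a local maximum.

local maximum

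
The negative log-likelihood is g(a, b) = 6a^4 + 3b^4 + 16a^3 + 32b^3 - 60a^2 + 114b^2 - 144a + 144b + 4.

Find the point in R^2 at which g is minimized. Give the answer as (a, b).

(2, -1)

g(a,b) separates as P(a) + Q(b) + 4, so its minimum is min P + min Q + 4.
P'(a) = 24(a - 2)(a + 1)(a + 3) vanishes at a ∈ {-3, -1, 2}; Q'(b) = 12(b + 1)(b + 3)(b + 4) vanishes at b ∈ {-4, -3, -1}.
Local minima of P (where P''>0): P(-3)=-54, P(2)=-304. Local minima of Q: Q(-4)=-32, Q(-1)=-59.
So the global minimum of g is P(2) + Q(-1) + 4 = -304 − 59 + 4 = -359, attained at (2, -1).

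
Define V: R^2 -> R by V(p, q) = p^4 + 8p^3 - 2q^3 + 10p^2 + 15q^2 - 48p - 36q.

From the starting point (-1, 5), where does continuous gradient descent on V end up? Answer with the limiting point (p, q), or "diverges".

V is separable, so gradient descent decouples: p follows -∂V/∂p, q follows -∂V/∂q.
∂V/∂p = 4(p - 1)(p + 3)(p + 4); at p=-1 this is -48, so p increases.
∂V/∂q = -6(q - 3)(q - 2); at q=5 this is -36, so q increases.
The q-coordinate has no critical point in that direction and runs off to infinity.

diverges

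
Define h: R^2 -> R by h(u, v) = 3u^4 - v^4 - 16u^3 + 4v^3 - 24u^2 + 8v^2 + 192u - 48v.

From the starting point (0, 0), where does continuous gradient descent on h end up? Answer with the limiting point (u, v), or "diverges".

(-2, 2)

h is separable, so gradient descent decouples: u follows -∂h/∂u, v follows -∂h/∂v.
∂h/∂u = 12(u - 4)(u - 2)(u + 2); at u=0 this is 192, so u decreases.
∂h/∂v = -4(v - 3)(v - 2)(v + 2); at v=0 this is -48, so v increases.
u converges to its nearest critical value -2 (a local min of the u-part); v converges to 2. The iterate converges to (-2, 2).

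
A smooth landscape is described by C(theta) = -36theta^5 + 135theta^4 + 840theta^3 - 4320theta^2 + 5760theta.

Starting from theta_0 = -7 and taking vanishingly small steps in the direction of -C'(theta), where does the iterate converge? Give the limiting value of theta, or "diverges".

-4

C'(theta) = -180(theta - 4)(theta - 2)(theta - 1)(theta + 4), so C'(-7) = -427680.
Gradient descent moves in the -C' direction, i.e. theta is increasing.
The nearest critical point in that direction is theta = -4, where C'' = 43200 > 0 (a local minimum). The iterate converges there.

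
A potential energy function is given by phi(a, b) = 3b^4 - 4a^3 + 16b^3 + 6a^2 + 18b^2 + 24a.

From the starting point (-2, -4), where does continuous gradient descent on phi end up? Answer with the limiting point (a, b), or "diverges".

(-1, -3)

phi is separable, so gradient descent decouples: a follows -∂phi/∂a, b follows -∂phi/∂b.
∂phi/∂a = -12(a - 2)(a + 1); at a=-2 this is -48, so a increases.
∂phi/∂b = 12b(b + 1)(b + 3); at b=-4 this is -144, so b increases.
a converges to its nearest critical value -1 (a local min of the a-part); b converges to -3. The iterate converges to (-1, -3).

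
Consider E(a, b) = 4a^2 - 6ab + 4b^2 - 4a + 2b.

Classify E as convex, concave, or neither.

E is quadratic, so its Hessian is the constant matrix H = [[8, -6], [-6, 8]].
det(H) = 28, tr(H) = 16.
det(H) > 0 and tr(H) > 0, so H is positive definite everywhere: convex.

convex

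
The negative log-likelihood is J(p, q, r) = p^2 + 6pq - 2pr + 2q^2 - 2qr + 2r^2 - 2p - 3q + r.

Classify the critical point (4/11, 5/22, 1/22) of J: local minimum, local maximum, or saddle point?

The Hessian is constant: H = [[2, 6, -2], [6, 4, -2], [-2, -2, 4]].
Leading principal minors: Δ₁ = 2, Δ₂ = -28, Δ₃ = -88.
The minors fit neither the all-positive nor the alternating-sign pattern, so H is indefinite: a saddle point.

saddle point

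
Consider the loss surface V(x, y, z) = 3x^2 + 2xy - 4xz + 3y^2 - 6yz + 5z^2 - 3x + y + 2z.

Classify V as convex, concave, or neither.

V is quadratic, so its Hessian is the constant matrix H = [[6, 2, -4], [2, 6, -6], [-4, -6, 10]].
Leading principal minors: 6, 32, 104.
All positive ⇒ H ≻ 0 ⇒ convex.

convex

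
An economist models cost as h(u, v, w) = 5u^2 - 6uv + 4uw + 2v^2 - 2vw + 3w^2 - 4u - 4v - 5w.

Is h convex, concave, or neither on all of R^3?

convex

h is quadratic, so its Hessian is the constant matrix H = [[10, -6, 4], [-6, 4, -2], [4, -2, 6]].
Leading principal minors: 10, 4, 16.
All positive ⇒ H ≻ 0 ⇒ convex.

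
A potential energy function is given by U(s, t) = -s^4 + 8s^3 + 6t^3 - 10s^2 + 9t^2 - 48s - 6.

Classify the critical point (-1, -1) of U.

local maximum

The mixed partial ∂²U/∂s∂t is 0, so the Hessian at any point is diag(U_ss, U_tt) = diag(4(-3s^2 + 12s - 5), 18(2t + 1)).
At (-1, -1): H = diag(-80, -18).
Both eigenvalues are negative, so H is negative definite: a local maximum.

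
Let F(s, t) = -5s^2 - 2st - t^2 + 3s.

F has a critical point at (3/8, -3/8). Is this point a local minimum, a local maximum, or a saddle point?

local maximum

The Hessian of F is constant: H = [[-10, -2], [-2, -2]].
det(H) = (-10)·(-2) − (-2)² = 16.
det(H) > 0 and tr(H) = -12 < 0, so H is negative definite and the point is a local maximum.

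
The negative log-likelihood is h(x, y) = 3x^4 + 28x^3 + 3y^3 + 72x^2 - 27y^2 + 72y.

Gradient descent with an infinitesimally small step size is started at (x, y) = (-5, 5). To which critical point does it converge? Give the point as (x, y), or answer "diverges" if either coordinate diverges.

h is separable, so gradient descent decouples: x follows -∂h/∂x, y follows -∂h/∂y.
∂h/∂x = 12x(x + 3)(x + 4); at x=-5 this is -120, so x increases.
∂h/∂y = 9(y - 4)(y - 2); at y=5 this is 27, so y decreases.
x converges to its nearest critical value -4 (a local min of the x-part); y converges to 4. The iterate converges to (-4, 4).

(-4, 4)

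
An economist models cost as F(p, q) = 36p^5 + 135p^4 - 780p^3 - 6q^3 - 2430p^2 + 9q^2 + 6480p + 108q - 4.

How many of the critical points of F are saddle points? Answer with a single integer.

4

F separates as a function of p plus a function of q, so ∇F=0 decouples.
∂F/∂p = 180(p - 3)(p - 1)(p + 3)(p + 4) = 0 at p ∈ {-4, -3, 1, 3}; ∂F/∂q = -18(q - 3)(q + 2) = 0 at q ∈ {-2, 3}.
The Hessian is diagonal: diag(F_pp, F_qq). Second derivatives: F_pp(-4)=-6300, F_pp(-3)=4320, F_pp(1)=-7200, F_pp(3)=15120; F_qq(-2)=90, F_qq(3)=-90.
Saddle points occur where the two diagonal entries have opposite signs: (-4, -2), (-3, 3), (1, -2), (3, 3). Count: 4.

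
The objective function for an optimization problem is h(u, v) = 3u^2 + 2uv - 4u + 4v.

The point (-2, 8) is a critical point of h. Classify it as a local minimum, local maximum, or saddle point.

The Hessian of h is constant: H = [[6, 2], [2, 0]].
det(H) = 6·0 − 2² = -4.
Since det(H) < 0, H is indefinite and the critical point is a saddle point.

saddle point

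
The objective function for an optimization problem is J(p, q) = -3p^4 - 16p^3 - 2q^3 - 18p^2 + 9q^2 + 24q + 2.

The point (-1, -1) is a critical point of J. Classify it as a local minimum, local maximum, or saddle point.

local minimum

The mixed partial ∂²J/∂p∂q is 0, so the Hessian at any point is diag(J_pp, J_qq) = diag(-12(3p^2 + 8p + 3), 6(-2q + 3)).
At (-1, -1): H = diag(24, 30).
Both eigenvalues are positive, so H is positive definite: a local minimum.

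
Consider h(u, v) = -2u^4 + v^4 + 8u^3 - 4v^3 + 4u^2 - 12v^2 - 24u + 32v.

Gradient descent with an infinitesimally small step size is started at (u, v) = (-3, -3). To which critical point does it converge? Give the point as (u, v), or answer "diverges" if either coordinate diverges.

h is separable, so gradient descent decouples: u follows -∂h/∂u, v follows -∂h/∂v.
∂h/∂u = -8(u - 3)(u - 1)(u + 1); at u=-3 this is 384, so u decreases.
∂h/∂v = 4(v - 4)(v - 1)(v + 2); at v=-3 this is -112, so v increases.
The u-coordinate has no critical point in that direction and runs off to infinity.

diverges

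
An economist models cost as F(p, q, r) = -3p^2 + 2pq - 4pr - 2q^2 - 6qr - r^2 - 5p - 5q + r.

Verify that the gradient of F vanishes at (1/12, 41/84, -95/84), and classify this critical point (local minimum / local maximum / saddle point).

saddle point

∇F = (-6p + 2q - 4r - 5, 2p - 4q - 6r - 5, -4p - 6q - 2r + 1); substituting (1/12, 41/84, -95/84) gives ∇F = (0, 0, 0), so (1/12, 41/84, -95/84) is indeed a critical point.
The Hessian is constant: H = [[-6, 2, -4], [2, -4, -6], [-4, -6, -2]].
Leading principal minors: Δ₁ = -6, Δ₂ = 20, Δ₃ = 336.
The minors fit neither the all-positive nor the alternating-sign pattern, so H is indefinite: a saddle point.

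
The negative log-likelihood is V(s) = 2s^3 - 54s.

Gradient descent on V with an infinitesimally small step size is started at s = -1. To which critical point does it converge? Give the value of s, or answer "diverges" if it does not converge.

V'(s) = 6(s - 3)(s + 3), so V'(-1) = -48.
Gradient descent moves in the -V' direction, i.e. s is increasing.
The nearest critical point in that direction is s = 3, where V'' = 36 > 0 (a local minimum). The iterate converges there.

3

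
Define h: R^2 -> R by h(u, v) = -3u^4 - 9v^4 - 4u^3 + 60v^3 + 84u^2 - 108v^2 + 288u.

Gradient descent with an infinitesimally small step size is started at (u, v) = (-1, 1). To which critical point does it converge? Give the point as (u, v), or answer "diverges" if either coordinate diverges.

h is separable, so gradient descent decouples: u follows -∂h/∂u, v follows -∂h/∂v.
∂h/∂u = -12(u - 4)(u + 2)(u + 3); at u=-1 this is 120, so u decreases.
∂h/∂v = -36v(v - 3)(v - 2); at v=1 this is -72, so v increases.
u converges to its nearest critical value -2 (a local min of the u-part); v converges to 2. The iterate converges to (-2, 2).

(-2, 2)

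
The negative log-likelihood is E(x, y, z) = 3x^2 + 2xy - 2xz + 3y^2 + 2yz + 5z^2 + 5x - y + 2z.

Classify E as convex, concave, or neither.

E is quadratic, so its Hessian is the constant matrix H = [[6, 2, -2], [2, 6, 2], [-2, 2, 10]].
Leading principal minors: 6, 32, 256.
All positive ⇒ H ≻ 0 ⇒ convex.

convex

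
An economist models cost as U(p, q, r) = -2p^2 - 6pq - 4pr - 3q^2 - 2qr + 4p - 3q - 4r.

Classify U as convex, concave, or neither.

neither

U is quadratic, so its Hessian is the constant matrix H = [[-4, -6, -4], [-6, -6, -2], [-4, -2, 0]].
Leading principal minors: -4, -12, 16.
Neither pattern holds ⇒ H is indefinite ⇒ neither convex nor concave.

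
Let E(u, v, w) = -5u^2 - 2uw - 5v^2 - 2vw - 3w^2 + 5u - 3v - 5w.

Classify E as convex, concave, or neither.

concave

E is quadratic, so its Hessian is the constant matrix H = [[-10, 0, -2], [0, -10, -2], [-2, -2, -6]].
Leading principal minors: -10, 100, -520.
Signs alternate −, +, − ⇒ H ≺ 0 ⇒ concave.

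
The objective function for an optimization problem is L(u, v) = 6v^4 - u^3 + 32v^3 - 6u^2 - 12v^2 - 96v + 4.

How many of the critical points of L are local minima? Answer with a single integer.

2

L separates as a function of u plus a function of v, so ∇L=0 decouples.
∂L/∂u = -3u(u + 4) = 0 at u ∈ {-4, 0}; ∂L/∂v = 24(v - 1)(v + 1)(v + 4) = 0 at v ∈ {-4, -1, 1}.
The Hessian is diagonal: diag(L_uu, L_vv). Second derivatives: L_uu(-4)=12, L_uu(0)=-12; L_vv(-4)=360, L_vv(-1)=-144, L_vv(1)=240.
Local minima occur where both diagonal entries positive: (-4, -4), (-4, 1). Count: 2.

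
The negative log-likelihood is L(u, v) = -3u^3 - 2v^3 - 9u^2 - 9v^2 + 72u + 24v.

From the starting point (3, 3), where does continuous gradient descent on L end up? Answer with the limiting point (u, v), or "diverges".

L is separable, so gradient descent decouples: u follows -∂L/∂u, v follows -∂L/∂v.
∂L/∂u = -9(u - 2)(u + 4); at u=3 this is -63, so u increases.
∂L/∂v = -6(v - 1)(v + 4); at v=3 this is -84, so v increases.
The u-coordinate has no critical point in that direction and runs off to infinity.

diverges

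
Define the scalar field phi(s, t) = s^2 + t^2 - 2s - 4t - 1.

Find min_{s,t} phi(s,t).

-6

phi(s,t) separates as P(s) + Q(t) − 1, so its minimum is min P + min Q − 1.
P'(s) = 2s - 2 vanishes at s ∈ {1}; Q'(t) = 2(t - 2) vanishes at t ∈ {2}.
Local minima of P (where P''>0): P(1)=-1. Local minima of Q: Q(2)=-4.
So the global minimum of phi is P(1) + Q(2) − 1 = -1 − 4 − 1 = -6, attained at (1, 2).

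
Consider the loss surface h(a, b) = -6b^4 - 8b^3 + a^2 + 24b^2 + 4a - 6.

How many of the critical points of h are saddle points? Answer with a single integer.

h separates as a function of a plus a function of b, so ∇h=0 decouples.
∂h/∂a = 2(a + 2) = 0 at a ∈ {-2}; ∂h/∂b = -24b(b - 1)(b + 2) = 0 at b ∈ {-2, 0, 1}.
The Hessian is diagonal: diag(h_aa, h_bb). Second derivatives: h_aa(-2)=2; h_bb(-2)=-144, h_bb(0)=48, h_bb(1)=-72.
Saddle points occur where the two diagonal entries have opposite signs: (-2, -2), (-2, 1). Count: 2.

2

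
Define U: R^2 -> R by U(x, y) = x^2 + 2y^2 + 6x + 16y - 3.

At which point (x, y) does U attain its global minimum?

(-3, -4)

U(x,y) separates as P(x) + Q(y) − 3, so its minimum is min P + min Q − 3.
P'(x) = 2x + 6 vanishes at x ∈ {-3}; Q'(y) = 4y + 16 vanishes at y ∈ {-4}.
Local minima of P (where P''>0): P(-3)=-9. Local minima of Q: Q(-4)=-32.
So the global minimum of U is P(-3) + Q(-4) − 3 = -9 − 32 − 3 = -44, attained at (-3, -4).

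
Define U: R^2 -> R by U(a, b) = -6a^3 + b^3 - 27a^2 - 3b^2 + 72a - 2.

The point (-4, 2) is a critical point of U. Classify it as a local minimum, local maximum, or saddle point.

local minimum

The mixed partial ∂²U/∂a∂b is 0, so the Hessian at any point is diag(U_aa, U_bb) = diag(-18(2a + 3), 6(b - 1)).
At (-4, 2): H = diag(90, 6).
Both eigenvalues are positive, so H is positive definite: a local minimum.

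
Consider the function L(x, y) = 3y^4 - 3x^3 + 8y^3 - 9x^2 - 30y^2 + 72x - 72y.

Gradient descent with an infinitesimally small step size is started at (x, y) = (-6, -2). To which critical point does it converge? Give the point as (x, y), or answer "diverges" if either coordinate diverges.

L is separable, so gradient descent decouples: x follows -∂L/∂x, y follows -∂L/∂y.
∂L/∂x = -9(x - 2)(x + 4); at x=-6 this is -144, so x increases.
∂L/∂y = 12(y - 2)(y + 1)(y + 3); at y=-2 this is 48, so y decreases.
x converges to its nearest critical value -4 (a local min of the x-part); y converges to -3. The iterate converges to (-4, -3).

(-4, -3)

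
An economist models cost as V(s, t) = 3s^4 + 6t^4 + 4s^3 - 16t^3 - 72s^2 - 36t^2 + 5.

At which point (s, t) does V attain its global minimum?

(-4, 3)

V(s,t) separates as P(s) + Q(t) + 5, so its minimum is min P + min Q + 5.
P'(s) = 12s(s - 3)(s + 4) vanishes at s ∈ {-4, 0, 3}; Q'(t) = 24t(t - 3)(t + 1) vanishes at t ∈ {-1, 0, 3}.
Local minima of P (where P''>0): P(-4)=-640, P(3)=-297. Local minima of Q: Q(-1)=-14, Q(3)=-270.
So the global minimum of V is P(-4) + Q(3) + 5 = -640 − 270 + 5 = -905, attained at (-4, 3).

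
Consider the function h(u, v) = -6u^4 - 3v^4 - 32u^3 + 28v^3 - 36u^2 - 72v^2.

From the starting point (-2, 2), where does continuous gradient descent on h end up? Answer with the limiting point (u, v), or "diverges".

h is separable, so gradient descent decouples: u follows -∂h/∂u, v follows -∂h/∂v.
∂h/∂u = -24u(u + 1)(u + 3); at u=-2 this is -48, so u increases.
∂h/∂v = -12v(v - 4)(v - 3); at v=2 this is -48, so v increases.
u converges to its nearest critical value -1 (a local min of the u-part); v converges to 3. The iterate converges to (-1, 3).

(-1, 3)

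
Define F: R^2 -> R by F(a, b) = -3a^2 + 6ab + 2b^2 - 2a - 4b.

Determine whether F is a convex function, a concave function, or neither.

neither

F is quadratic, so its Hessian is the constant matrix H = [[-6, 6], [6, 4]].
det(H) = -60, tr(H) = -2.
det(H) < 0, so H is indefinite: neither convex nor concave.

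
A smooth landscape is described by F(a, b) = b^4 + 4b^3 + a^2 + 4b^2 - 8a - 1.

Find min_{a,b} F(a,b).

F(a,b) separates as P(a) + Q(b) − 1, so its minimum is min P + min Q − 1.
P'(a) = 2a - 8 vanishes at a ∈ {4}; Q'(b) = 4b(b + 1)(b + 2) vanishes at b ∈ {-2, -1, 0}.
Local minima of P (where P''>0): P(4)=-16. Local minima of Q: Q(-2)=0, Q(0)=0.
So the global minimum of F is P(4) + Q(-2) − 1 = -16 + 0 − 1 = -17, attained at (4, -2).

-17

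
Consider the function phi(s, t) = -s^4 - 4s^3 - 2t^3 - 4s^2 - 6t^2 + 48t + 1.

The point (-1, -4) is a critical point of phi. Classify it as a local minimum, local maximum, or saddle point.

local minimum

The mixed partial ∂²phi/∂s∂t is 0, so the Hessian at any point is diag(phi_ss, phi_tt) = diag(-4(3s^2 + 6s + 2), -12(t + 1)).
At (-1, -4): H = diag(4, 36).
Both eigenvalues are positive, so H is positive definite: a local minimum.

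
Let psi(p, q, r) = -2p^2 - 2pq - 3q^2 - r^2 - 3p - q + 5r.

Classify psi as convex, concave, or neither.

concave

psi is quadratic, so its Hessian is the constant matrix H = [[-4, -2, 0], [-2, -6, 0], [0, 0, -2]].
Leading principal minors: -4, 20, -40.
Signs alternate −, +, − ⇒ H ≺ 0 ⇒ concave.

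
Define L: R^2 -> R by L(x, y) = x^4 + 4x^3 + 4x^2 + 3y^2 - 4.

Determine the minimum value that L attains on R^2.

-4

L(x,y) separates as P(x) + Q(y) − 4, so its minimum is min P + min Q − 4.
P'(x) = 4x(x + 1)(x + 2) vanishes at x ∈ {-2, -1, 0}; Q'(y) = 6y vanishes at y ∈ {0}.
Local minima of P (where P''>0): P(-2)=0, P(0)=0. Local minima of Q: Q(0)=0.
So the global minimum of L is P(-2) + Q(0) − 4 = 0 + 0 − 4 = -4, attained at (-2, 0).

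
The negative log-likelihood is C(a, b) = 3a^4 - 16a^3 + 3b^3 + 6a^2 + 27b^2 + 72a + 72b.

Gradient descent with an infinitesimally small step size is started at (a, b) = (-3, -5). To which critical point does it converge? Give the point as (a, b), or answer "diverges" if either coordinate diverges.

diverges

C is separable, so gradient descent decouples: a follows -∂C/∂a, b follows -∂C/∂b.
∂C/∂a = 12(a - 3)(a - 2)(a + 1); at a=-3 this is -720, so a increases.
∂C/∂b = 9(b + 2)(b + 4); at b=-5 this is 27, so b decreases.
The b-coordinate has no critical point in that direction and runs off to infinity.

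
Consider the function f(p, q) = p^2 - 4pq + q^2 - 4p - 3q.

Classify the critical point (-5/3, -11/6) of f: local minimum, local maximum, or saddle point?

The Hessian of f is constant: H = [[2, -4], [-4, 2]].
det(H) = 2·2 − (-4)² = -12.
Since det(H) < 0, H is indefinite and the critical point is a saddle point.

saddle point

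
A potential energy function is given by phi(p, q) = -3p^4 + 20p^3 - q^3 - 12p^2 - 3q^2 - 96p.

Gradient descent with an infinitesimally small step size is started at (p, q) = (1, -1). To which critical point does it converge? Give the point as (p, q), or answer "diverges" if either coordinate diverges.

phi is separable, so gradient descent decouples: p follows -∂phi/∂p, q follows -∂phi/∂q.
∂phi/∂p = -12(p - 4)(p - 2)(p + 1); at p=1 this is -72, so p increases.
∂phi/∂q = -3q(q + 2); at q=-1 this is 3, so q decreases.
p converges to its nearest critical value 2 (a local min of the p-part); q converges to -2. The iterate converges to (2, -2).

(2, -2)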